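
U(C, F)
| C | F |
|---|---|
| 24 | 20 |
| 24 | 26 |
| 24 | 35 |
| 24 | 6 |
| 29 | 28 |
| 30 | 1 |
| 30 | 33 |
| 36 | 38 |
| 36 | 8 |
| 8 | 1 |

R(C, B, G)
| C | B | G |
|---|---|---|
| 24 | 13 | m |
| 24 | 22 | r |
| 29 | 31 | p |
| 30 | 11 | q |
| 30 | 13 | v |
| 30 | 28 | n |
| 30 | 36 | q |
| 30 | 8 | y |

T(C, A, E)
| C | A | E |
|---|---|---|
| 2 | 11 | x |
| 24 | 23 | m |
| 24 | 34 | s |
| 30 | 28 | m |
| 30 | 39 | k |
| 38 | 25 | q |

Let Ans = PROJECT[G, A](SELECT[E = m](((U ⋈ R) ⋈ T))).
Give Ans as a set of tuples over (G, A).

{(m, 23), (n, 28), (q, 28), (r, 23), (v, 28), (y, 28)}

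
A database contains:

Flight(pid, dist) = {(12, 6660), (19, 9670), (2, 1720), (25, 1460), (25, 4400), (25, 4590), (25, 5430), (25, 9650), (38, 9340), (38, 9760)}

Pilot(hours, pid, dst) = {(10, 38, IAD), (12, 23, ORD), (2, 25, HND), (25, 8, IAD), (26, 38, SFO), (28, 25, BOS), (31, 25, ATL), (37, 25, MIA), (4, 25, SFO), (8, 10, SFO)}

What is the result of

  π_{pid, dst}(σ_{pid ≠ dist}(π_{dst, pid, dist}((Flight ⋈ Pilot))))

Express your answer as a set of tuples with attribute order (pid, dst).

Flight ⋈ Pilot (natural join on pid): {(25, 1460, 2, HND), (25, 1460, 28, BOS), (25, 1460, 31, ATL), (25, 1460, 37, MIA), (25, 1460, 4, SFO), (25, 4400, 2, HND), (25, 4400, 28, BOS), (25, 4400, 31, ATL), (25, 4400, 37, MIA), (25, 4400, 4, SFO), (25, 4590, 2, HND), (25, 4590, 28, BOS), (25, 4590, 31, ATL), (25, 4590, 37, MIA), (25, 4590, 4, SFO), (25, 5430, 2, HND), (25, 5430, 28, BOS), (25, 5430, 31, ATL), (25, 5430, 37, MIA), (25, 5430, 4, SFO), (25, 9650, 2, HND), (25, 9650, 28, BOS), (25, 9650, 31, ATL), (25, 9650, 37, MIA), (25, 9650, 4, SFO), (38, 9340, 10, IAD), (38, 9340, 26, SFO), (38, 9760, 10, IAD), (38, 9760, 26, SFO)}
Projecting to dst, pid, dist: {(ATL, 25, 1460), (ATL, 25, 4400), (ATL, 25, 4590), (ATL, 25, 5430), (ATL, 25, 9650), (BOS, 25, 1460), (BOS, 25, 4400), (BOS, 25, 4590), (BOS, 25, 5430), (BOS, 25, 9650), (HND, 25, 1460), (HND, 25, 4400), (HND, 25, 4590), (HND, 25, 5430), (HND, 25, 9650), (IAD, 38, 9340), (IAD, 38, 9760), (MIA, 25, 1460), (MIA, 25, 4400), (MIA, 25, 4590), (MIA, 25, 5430), (MIA, 25, 9650), (SFO, 25, 1460), (SFO, 25, 4400), (SFO, 25, 4590), (SFO, 25, 5430), (SFO, 25, 9650), (SFO, 38, 9340), (SFO, 38, 9760)}
σ[pid ≠ dist]: keep tuples satisfying pid ≠ dist → {(ATL, 25, 1460), (ATL, 25, 4400), (ATL, 25, 4590), (ATL, 25, 5430), (ATL, 25, 9650), (BOS, 25, 1460), (BOS, 25, 4400), (BOS, 25, 4590), (BOS, 25, 5430), (BOS, 25, 9650), (HND, 25, 1460), (HND, 25, 4400), (HND, 25, 4590), (HND, 25, 5430), (HND, 25, 9650), (IAD, 38, 9340), (IAD, 38, 9760), (MIA, 25, 1460), (MIA, 25, 4400), (MIA, 25, 4590), (MIA, 25, 5430), (MIA, 25, 9650), (SFO, 25, 1460), (SFO, 25, 4400), (SFO, 25, 4590), (SFO, 25, 5430), (SFO, 25, 9650), (SFO, 38, 9340), (SFO, 38, 9760)}
Projecting to pid, dst (22 duplicate(s) eliminated): {(25, ATL), (25, BOS), (25, HND), (25, MIA), (25, SFO), (38, IAD), (38, SFO)}

{(25, ATL), (25, BOS), (25, HND), (25, MIA), (25, SFO), (38, IAD), (38, SFO)}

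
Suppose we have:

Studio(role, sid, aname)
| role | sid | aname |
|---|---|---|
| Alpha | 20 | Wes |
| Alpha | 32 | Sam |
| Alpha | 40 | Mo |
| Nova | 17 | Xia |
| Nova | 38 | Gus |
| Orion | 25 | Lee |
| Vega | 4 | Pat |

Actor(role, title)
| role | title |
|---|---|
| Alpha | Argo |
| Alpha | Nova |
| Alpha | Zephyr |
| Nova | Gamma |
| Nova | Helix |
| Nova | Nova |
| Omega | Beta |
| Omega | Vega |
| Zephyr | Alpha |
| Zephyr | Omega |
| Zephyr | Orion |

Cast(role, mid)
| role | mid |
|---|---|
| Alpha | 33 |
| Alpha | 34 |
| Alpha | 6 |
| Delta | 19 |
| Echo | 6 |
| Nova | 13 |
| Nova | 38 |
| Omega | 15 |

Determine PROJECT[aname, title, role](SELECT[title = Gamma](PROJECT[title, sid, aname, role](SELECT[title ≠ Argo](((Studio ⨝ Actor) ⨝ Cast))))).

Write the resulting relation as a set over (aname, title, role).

Natural join on role: {(Alpha, 20, Wes, Argo), (Alpha, 20, Wes, Nova), (Alpha, 20, Wes, Zephyr), (Alpha, 32, Sam, Argo), (Alpha, 32, Sam, Nova), (Alpha, 32, Sam, Zephyr), (Alpha, 40, Mo, Argo), (Alpha, 40, Mo, Nova), (Alpha, 40, Mo, Zephyr), (Nova, 17, Xia, Gamma), (Nova, 17, Xia, Helix), (Nova, 17, Xia, Nova), (Nova, 38, Gus, Gamma), (Nova, 38, Gus, Helix), (Nova, 38, Gus, Nova)}
Natural join on role: {(Alpha, 20, Wes, Argo, 33), (Alpha, 20, Wes, Argo, 34), (Alpha, 20, Wes, Argo, 6), (Alpha, 20, Wes, Nova, 33), (Alpha, 20, Wes, Nova, 34), (Alpha, 20, Wes, Nova, 6), (Alpha, 20, Wes, Zephyr, 33), (Alpha, 20, Wes, Zephyr, 34), (Alpha, 20, Wes, Zephyr, 6), (Alpha, 32, Sam, Argo, 33), (Alpha, 32, Sam, Argo, 34), (Alpha, 32, Sam, Argo, 6), (Alpha, 32, Sam, Nova, 33), (Alpha, 32, Sam, Nova, 34), (Alpha, 32, Sam, Nova, 6), (Alpha, 32, Sam, Zephyr, 33), (Alpha, 32, Sam, Zephyr, 34), (Alpha, 32, Sam, Zephyr, 6), (Alpha, 40, Mo, Argo, 33), (Alpha, 40, Mo, Argo, 34), (Alpha, 40, Mo, Argo, 6), (Alpha, 40, Mo, Nova, 33), (Alpha, 40, Mo, Nova, 34), (Alpha, 40, Mo, Nova, 6), (Alpha, 40, Mo, Zephyr, 33), (Alpha, 40, Mo, Zephyr, 34), (Alpha, 40, Mo, Zephyr, 6), (Nova, 17, Xia, Gamma, 13), (Nova, 17, Xia, Gamma, 38), (Nova, 17, Xia, Helix, 13), (Nova, 17, Xia, Helix, 38), (Nova, 17, Xia, Nova, 13), (Nova, 17, Xia, Nova, 38), (Nova, 38, Gus, Gamma, 13), (Nova, 38, Gus, Gamma, 38), (Nova, 38, Gus, Helix, 13), (Nova, 38, Gus, Helix, 38), (Nova, 38, Gus, Nova, 13), (Nova, 38, Gus, Nova, 38)}
Apply σ_{title ≠ Argo}; surviving tuples: {(Alpha, 20, Wes, Nova, 33), (Alpha, 20, Wes, Nova, 34), (Alpha, 20, Wes, Nova, 6), (Alpha, 20, Wes, Zephyr, 33), (Alpha, 20, Wes, Zephyr, 34), (Alpha, 20, Wes, Zephyr, 6), (Alpha, 32, Sam, Nova, 33), (Alpha, 32, Sam, Nova, 34), (Alpha, 32, Sam, Nova, 6), (Alpha, 32, Sam, Zephyr, 33), (Alpha, 32, Sam, Zephyr, 34), (Alpha, 32, Sam, Zephyr, 6), (Alpha, 40, Mo, Nova, 33), (Alpha, 40, Mo, Nova, 34), (Alpha, 40, Mo, Nova, 6), (Alpha, 40, Mo, Zephyr, 33), (Alpha, 40, Mo, Zephyr, 34), (Alpha, 40, Mo, Zephyr, 6), (Nova, 17, Xia, Gamma, 13), (Nova, 17, Xia, Gamma, 38), (Nova, 17, Xia, Helix, 13), (Nova, 17, Xia, Helix, 38), (Nova, 17, Xia, Nova, 13), (Nova, 17, Xia, Nova, 38), (Nova, 38, Gus, Gamma, 13), (Nova, 38, Gus, Gamma, 38), (Nova, 38, Gus, Helix, 13), (Nova, 38, Gus, Helix, 38), (Nova, 38, Gus, Nova, 13), (Nova, 38, Gus, Nova, 38)}
π[title, sid, aname, role]: project onto (title, sid, aname, role) (18 duplicate(s) eliminated) → {(Gamma, 17, Xia, Nova), (Gamma, 38, Gus, Nova), (Helix, 17, Xia, Nova), (Helix, 38, Gus, Nova), (Nova, 17, Xia, Nova), (Nova, 20, Wes, Alpha), (Nova, 32, Sam, Alpha), (Nova, 38, Gus, Nova), (Nova, 40, Mo, Alpha), (Zephyr, 20, Wes, Alpha), (Zephyr, 32, Sam, Alpha), (Zephyr, 40, Mo, Alpha)}
Apply σ_{title = Gamma}; surviving tuples: {(Gamma, 17, Xia, Nova), (Gamma, 38, Gus, Nova)}
π[aname, title, role]: project onto (aname, title, role) → {(Gus, Gamma, Nova), (Xia, Gamma, Nova)}

{(Gus, Gamma, Nova), (Xia, Gamma, Nova)}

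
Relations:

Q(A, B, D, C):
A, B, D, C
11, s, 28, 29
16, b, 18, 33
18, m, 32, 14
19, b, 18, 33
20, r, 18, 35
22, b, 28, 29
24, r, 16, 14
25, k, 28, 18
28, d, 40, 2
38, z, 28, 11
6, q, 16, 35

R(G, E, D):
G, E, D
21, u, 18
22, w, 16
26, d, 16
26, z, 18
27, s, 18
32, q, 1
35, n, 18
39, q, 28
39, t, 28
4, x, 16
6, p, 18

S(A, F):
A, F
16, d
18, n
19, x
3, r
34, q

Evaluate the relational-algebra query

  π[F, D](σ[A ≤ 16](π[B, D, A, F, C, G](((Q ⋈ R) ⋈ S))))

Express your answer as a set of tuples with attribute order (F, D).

Q ⋈ R (natural join on D): {(11, s, 28, 29, 39, q), (11, s, 28, 29, 39, t), (16, b, 18, 33, 21, u), (16, b, 18, 33, 26, z), (16, b, 18, 33, 27, s), (16, b, 18, 33, 35, n), (16, b, 18, 33, 6, p), (19, b, 18, 33, 21, u), (19, b, 18, 33, 26, z), (19, b, 18, 33, 27, s), (19, b, 18, 33, 35, n), (19, b, 18, 33, 6, p), (20, r, 18, 35, 21, u), (20, r, 18, 35, 26, z), (20, r, 18, 35, 27, s), (20, r, 18, 35, 35, n), (20, r, 18, 35, 6, p), (22, b, 28, 29, 39, q), (22, b, 28, 29, 39, t), (24, r, 16, 14, 22, w), (24, r, 16, 14, 26, d), (24, r, 16, 14, 4, x), (25, k, 28, 18, 39, q), (25, k, 28, 18, 39, t), (38, z, 28, 11, 39, q), (38, z, 28, 11, 39, t), (6, q, 16, 35, 22, w), (6, q, 16, 35, 26, d), (6, q, 16, 35, 4, x)}
(Q ⋈ R) ⋈ S (natural join on A): {(16, b, 18, 33, 21, u, d), (16, b, 18, 33, 26, z, d), (16, b, 18, 33, 27, s, d), (16, b, 18, 33, 35, n, d), (16, b, 18, 33, 6, p, d), (19, b, 18, 33, 21, u, x), (19, b, 18, 33, 26, z, x), (19, b, 18, 33, 27, s, x), (19, b, 18, 33, 35, n, x), (19, b, 18, 33, 6, p, x)}
Projecting to B, D, A, F, C, G: {(b, 18, 16, d, 33, 21), (b, 18, 16, d, 33, 26), (b, 18, 16, d, 33, 27), (b, 18, 16, d, 33, 35), (b, 18, 16, d, 33, 6), (b, 18, 19, x, 33, 21), (b, 18, 19, x, 33, 26), (b, 18, 19, x, 33, 27), (b, 18, 19, x, 33, 35), (b, 18, 19, x, 33, 6)}
σ[A ≤ 16]: keep tuples satisfying A ≤ 16 → {(b, 18, 16, d, 33, 21), (b, 18, 16, d, 33, 26), (b, 18, 16, d, 33, 27), (b, 18, 16, d, 33, 35), (b, 18, 16, d, 33, 6)}
Projecting to F, D (4 duplicate(s) eliminated): {(d, 18)}

{(d, 18)}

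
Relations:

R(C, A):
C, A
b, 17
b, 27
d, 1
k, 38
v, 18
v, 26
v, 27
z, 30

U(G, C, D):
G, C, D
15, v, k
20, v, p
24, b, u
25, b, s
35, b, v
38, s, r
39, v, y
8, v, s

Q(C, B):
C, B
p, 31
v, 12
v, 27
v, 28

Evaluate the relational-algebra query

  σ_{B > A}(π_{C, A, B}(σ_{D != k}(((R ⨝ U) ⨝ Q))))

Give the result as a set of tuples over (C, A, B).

Joining R and U on C yields {(b, 17, 24, u), (b, 17, 25, s), (b, 17, 35, v), (b, 27, 24, u), (b, 27, 25, s), (b, 27, 35, v), (v, 18, 15, k), (v, 18, 20, p), (v, 18, 39, y), (v, 18, 8, s), (v, 26, 15, k), (v, 26, 20, p), (v, 26, 39, y), (v, 26, 8, s), (v, 27, 15, k), (v, 27, 20, p), (v, 27, 39, y), (v, 27, 8, s)}.
Joining (R ⨝ U) and Q on C yields {(v, 18, 15, k, 12), (v, 18, 15, k, 27), (v, 18, 15, k, 28), (v, 18, 20, p, 12), (v, 18, 20, p, 27), (v, 18, 20, p, 28), (v, 18, 39, y, 12), (v, 18, 39, y, 27), (v, 18, 39, y, 28), (v, 18, 8, s, 12), (v, 18, 8, s, 27), (v, 18, 8, s, 28), (v, 26, 15, k, 12), (v, 26, 15, k, 27), (v, 26, 15, k, 28), (v, 26, 20, p, 12), (v, 26, 20, p, 27), (v, 26, 20, p, 28), (v, 26, 39, y, 12), (v, 26, 39, y, 27), (v, 26, 39, y, 28), (v, 26, 8, s, 12), (v, 26, 8, s, 27), (v, 26, 8, s, 28), (v, 27, 15, k, 12), (v, 27, 15, k, 27), (v, 27, 15, k, 28), (v, 27, 20, p, 12), (v, 27, 20, p, 27), (v, 27, 20, p, 28), (v, 27, 39, y, 12), (v, 27, 39, y, 27), (v, 27, 39, y, 28), (v, 27, 8, s, 12), (v, 27, 8, s, 27), (v, 27, 8, s, 28)}.
Filtering on D != k leaves {(v, 18, 20, p, 12), (v, 18, 20, p, 27), (v, 18, 20, p, 28), (v, 18, 39, y, 12), (v, 18, 39, y, 27), (v, 18, 39, y, 28), (v, 18, 8, s, 12), (v, 18, 8, s, 27), (v, 18, 8, s, 28), (v, 26, 20, p, 12), (v, 26, 20, p, 27), (v, 26, 20, p, 28), (v, 26, 39, y, 12), (v, 26, 39, y, 27), (v, 26, 39, y, 28), (v, 26, 8, s, 12), (v, 26, 8, s, 27), (v, 26, 8, s, 28), (v, 27, 20, p, 12), (v, 27, 20, p, 27), (v, 27, 20, p, 28), (v, 27, 39, y, 12), (v, 27, 39, y, 27), (v, 27, 39, y, 28), (v, 27, 8, s, 12), (v, 27, 8, s, 27), (v, 27, 8, s, 28)}.
π[C, A, B]: project onto (C, A, B) (18 duplicate(s) eliminated) → {(v, 18, 12), (v, 18, 27), (v, 18, 28), (v, 26, 12), (v, 26, 27), (v, 26, 28), (v, 27, 12), (v, 27, 27), (v, 27, 28)}
Filtering on B > A leaves {(v, 18, 27), (v, 18, 28), (v, 26, 27), (v, 26, 28), (v, 27, 28)}.

{(v, 18, 27), (v, 18, 28), (v, 26, 27), (v, 26, 28), (v, 27, 28)}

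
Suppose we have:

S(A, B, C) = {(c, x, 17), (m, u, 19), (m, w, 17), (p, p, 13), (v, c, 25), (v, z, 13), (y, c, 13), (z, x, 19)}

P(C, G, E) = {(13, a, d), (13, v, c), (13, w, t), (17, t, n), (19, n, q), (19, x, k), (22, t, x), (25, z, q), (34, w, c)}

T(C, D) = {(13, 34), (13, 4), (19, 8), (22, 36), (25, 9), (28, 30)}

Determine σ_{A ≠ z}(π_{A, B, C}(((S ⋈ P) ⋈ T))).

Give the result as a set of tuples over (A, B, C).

S ⋈ P (natural join on C): {(c, x, 17, t, n), (m, u, 19, n, q), (m, u, 19, x, k), (m, w, 17, t, n), (p, p, 13, a, d), (p, p, 13, v, c), (p, p, 13, w, t), (v, c, 25, z, q), (v, z, 13, a, d), (v, z, 13, v, c), (v, z, 13, w, t), (y, c, 13, a, d), (y, c, 13, v, c), (y, c, 13, w, t), (z, x, 19, n, q), (z, x, 19, x, k)}
(S ⋈ P) ⋈ T (natural join on C): {(m, u, 19, n, q, 8), (m, u, 19, x, k, 8), (p, p, 13, a, d, 34), (p, p, 13, a, d, 4), (p, p, 13, v, c, 34), (p, p, 13, v, c, 4), (p, p, 13, w, t, 34), (p, p, 13, w, t, 4), (v, c, 25, z, q, 9), (v, z, 13, a, d, 34), (v, z, 13, a, d, 4), (v, z, 13, v, c, 34), (v, z, 13, v, c, 4), (v, z, 13, w, t, 34), (v, z, 13, w, t, 4), (y, c, 13, a, d, 34), (y, c, 13, a, d, 4), (y, c, 13, v, c, 34), (y, c, 13, v, c, 4), (y, c, 13, w, t, 34), (y, c, 13, w, t, 4), (z, x, 19, n, q, 8), (z, x, 19, x, k, 8)}
Keep only column(s) A, B, C (17 duplicate(s) eliminated): {(m, u, 19), (p, p, 13), (v, c, 25), (v, z, 13), (y, c, 13), (z, x, 19)}
Selection A ≠ z: {(m, u, 19), (p, p, 13), (v, c, 25), (v, z, 13), (y, c, 13)}

{(m, u, 19), (p, p, 13), (v, c, 25), (v, z, 13), (y, c, 13)}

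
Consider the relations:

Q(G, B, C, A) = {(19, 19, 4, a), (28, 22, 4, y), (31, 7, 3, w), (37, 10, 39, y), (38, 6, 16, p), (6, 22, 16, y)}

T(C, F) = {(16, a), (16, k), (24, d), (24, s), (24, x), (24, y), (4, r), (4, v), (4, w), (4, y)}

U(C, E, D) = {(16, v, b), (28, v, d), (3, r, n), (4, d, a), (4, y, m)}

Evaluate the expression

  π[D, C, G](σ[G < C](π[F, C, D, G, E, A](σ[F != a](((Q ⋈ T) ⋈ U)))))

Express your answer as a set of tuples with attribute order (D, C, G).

Q ⋈ T (natural join on C): {(19, 19, 4, a, r), (19, 19, 4, a, v), (19, 19, 4, a, w), (19, 19, 4, a, y), (28, 22, 4, y, r), (28, 22, 4, y, v), (28, 22, 4, y, w), (28, 22, 4, y, y), (38, 6, 16, p, a), (38, 6, 16, p, k), (6, 22, 16, y, a), (6, 22, 16, y, k)}
(Q ⋈ T) ⋈ U (natural join on C): {(19, 19, 4, a, r, d, a), (19, 19, 4, a, r, y, m), (19, 19, 4, a, v, d, a), (19, 19, 4, a, v, y, m), (19, 19, 4, a, w, d, a), (19, 19, 4, a, w, y, m), (19, 19, 4, a, y, d, a), (19, 19, 4, a, y, y, m), (28, 22, 4, y, r, d, a), (28, 22, 4, y, r, y, m), (28, 22, 4, y, v, d, a), (28, 22, 4, y, v, y, m), (28, 22, 4, y, w, d, a), (28, 22, 4, y, w, y, m), (28, 22, 4, y, y, d, a), (28, 22, 4, y, y, y, m), (38, 6, 16, p, a, v, b), (38, 6, 16, p, k, v, b), (6, 22, 16, y, a, v, b), (6, 22, 16, y, k, v, b)}
σ[F != a]: keep tuples satisfying F != a → {(19, 19, 4, a, r, d, a), (19, 19, 4, a, r, y, m), (19, 19, 4, a, v, d, a), (19, 19, 4, a, v, y, m), (19, 19, 4, a, w, d, a), (19, 19, 4, a, w, y, m), (19, 19, 4, a, y, d, a), (19, 19, 4, a, y, y, m), (28, 22, 4, y, r, d, a), (28, 22, 4, y, r, y, m), (28, 22, 4, y, v, d, a), (28, 22, 4, y, v, y, m), (28, 22, 4, y, w, d, a), (28, 22, 4, y, w, y, m), (28, 22, 4, y, y, d, a), (28, 22, 4, y, y, y, m), (38, 6, 16, p, k, v, b), (6, 22, 16, y, k, v, b)}
π_{F, C, D, G, E, A} gives {(k, 16, b, 38, v, p), (k, 16, b, 6, v, y), (r, 4, a, 19, d, a), (r, 4, a, 28, d, y), (r, 4, m, 19, y, a), (r, 4, m, 28, y, y), (v, 4, a, 19, d, a), (v, 4, a, 28, d, y), (v, 4, m, 19, y, a), (v, 4, m, 28, y, y), (w, 4, a, 19, d, a), (w, 4, a, 28, d, y), (w, 4, m, 19, y, a), (w, 4, m, 28, y, y), (y, 4, a, 19, d, a), (y, 4, a, 28, d, y), (y, 4, m, 19, y, a), (y, 4, m, 28, y, y)}.
σ[G < C]: keep tuples satisfying G < C → {(k, 16, b, 6, v, y)}
π_{D, C, G} gives {(b, 16, 6)}.

{(b, 16, 6)}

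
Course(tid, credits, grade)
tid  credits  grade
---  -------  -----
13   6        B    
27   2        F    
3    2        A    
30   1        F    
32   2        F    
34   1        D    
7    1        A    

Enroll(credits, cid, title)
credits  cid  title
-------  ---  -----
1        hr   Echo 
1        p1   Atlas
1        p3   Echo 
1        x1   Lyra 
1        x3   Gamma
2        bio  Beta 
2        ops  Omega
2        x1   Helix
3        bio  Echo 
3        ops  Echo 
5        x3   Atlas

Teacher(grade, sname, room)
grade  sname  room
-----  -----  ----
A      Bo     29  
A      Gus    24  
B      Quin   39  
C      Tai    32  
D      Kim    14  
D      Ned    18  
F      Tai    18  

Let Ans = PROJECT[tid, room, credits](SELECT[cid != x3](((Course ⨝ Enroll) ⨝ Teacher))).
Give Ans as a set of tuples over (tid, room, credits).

Natural join on credits: {(27, 2, F, bio, Beta), (27, 2, F, ops, Omega), (27, 2, F, x1, Helix), (3, 2, A, bio, Beta), (3, 2, A, ops, Omega), (3, 2, A, x1, Helix), (30, 1, F, hr, Echo), (30, 1, F, p1, Atlas), (30, 1, F, p3, Echo), (30, 1, F, x1, Lyra), (30, 1, F, x3, Gamma), (32, 2, F, bio, Beta), (32, 2, F, ops, Omega), (32, 2, F, x1, Helix), (34, 1, D, hr, Echo), (34, 1, D, p1, Atlas), (34, 1, D, p3, Echo), (34, 1, D, x1, Lyra), (34, 1, D, x3, Gamma), (7, 1, A, hr, Echo), (7, 1, A, p1, Atlas), (7, 1, A, p3, Echo), (7, 1, A, x1, Lyra), (7, 1, A, x3, Gamma)}
Natural join on grade: {(27, 2, F, bio, Beta, Tai, 18), (27, 2, F, ops, Omega, Tai, 18), (27, 2, F, x1, Helix, Tai, 18), (3, 2, A, bio, Beta, Bo, 29), (3, 2, A, bio, Beta, Gus, 24), (3, 2, A, ops, Omega, Bo, 29), (3, 2, A, ops, Omega, Gus, 24), (3, 2, A, x1, Helix, Bo, 29), (3, 2, A, x1, Helix, Gus, 24), (30, 1, F, hr, Echo, Tai, 18), (30, 1, F, p1, Atlas, Tai, 18), (30, 1, F, p3, Echo, Tai, 18), (30, 1, F, x1, Lyra, Tai, 18), (30, 1, F, x3, Gamma, Tai, 18), (32, 2, F, bio, Beta, Tai, 18), (32, 2, F, ops, Omega, Tai, 18), (32, 2, F, x1, Helix, Tai, 18), (34, 1, D, hr, Echo, Kim, 14), (34, 1, D, hr, Echo, Ned, 18), (34, 1, D, p1, Atlas, Kim, 14), (34, 1, D, p1, Atlas, Ned, 18), (34, 1, D, p3, Echo, Kim, 14), (34, 1, D, p3, Echo, Ned, 18), (34, 1, D, x1, Lyra, Kim, 14), (34, 1, D, x1, Lyra, Ned, 18), (34, 1, D, x3, Gamma, Kim, 14), (34, 1, D, x3, Gamma, Ned, 18), (7, 1, A, hr, Echo, Bo, 29), (7, 1, A, hr, Echo, Gus, 24), (7, 1, A, p1, Atlas, Bo, 29), (7, 1, A, p1, Atlas, Gus, 24), (7, 1, A, p3, Echo, Bo, 29), (7, 1, A, p3, Echo, Gus, 24), (7, 1, A, x1, Lyra, Bo, 29), (7, 1, A, x1, Lyra, Gus, 24), (7, 1, A, x3, Gamma, Bo, 29), (7, 1, A, x3, Gamma, Gus, 24)}
Apply σ_{cid != x3}; surviving tuples: {(27, 2, F, bio, Beta, Tai, 18), (27, 2, F, ops, Omega, Tai, 18), (27, 2, F, x1, Helix, Tai, 18), (3, 2, A, bio, Beta, Bo, 29), (3, 2, A, bio, Beta, Gus, 24), (3, 2, A, ops, Omega, Bo, 29), (3, 2, A, ops, Omega, Gus, 24), (3, 2, A, x1, Helix, Bo, 29), (3, 2, A, x1, Helix, Gus, 24), (30, 1, F, hr, Echo, Tai, 18), (30, 1, F, p1, Atlas, Tai, 18), (30, 1, F, p3, Echo, Tai, 18), (30, 1, F, x1, Lyra, Tai, 18), (32, 2, F, bio, Beta, Tai, 18), (32, 2, F, ops, Omega, Tai, 18), (32, 2, F, x1, Helix, Tai, 18), (34, 1, D, hr, Echo, Kim, 14), (34, 1, D, hr, Echo, Ned, 18), (34, 1, D, p1, Atlas, Kim, 14), (34, 1, D, p1, Atlas, Ned, 18), (34, 1, D, p3, Echo, Kim, 14), (34, 1, D, p3, Echo, Ned, 18), (34, 1, D, x1, Lyra, Kim, 14), (34, 1, D, x1, Lyra, Ned, 18), (7, 1, A, hr, Echo, Bo, 29), (7, 1, A, hr, Echo, Gus, 24), (7, 1, A, p1, Atlas, Bo, 29), (7, 1, A, p1, Atlas, Gus, 24), (7, 1, A, p3, Echo, Bo, 29), (7, 1, A, p3, Echo, Gus, 24), (7, 1, A, x1, Lyra, Bo, 29), (7, 1, A, x1, Lyra, Gus, 24)}
π_{tid, room, credits} gives {(27, 18, 2), (3, 24, 2), (3, 29, 2), (30, 18, 1), (32, 18, 2), (34, 14, 1), (34, 18, 1), (7, 24, 1), (7, 29, 1)} (23 duplicate(s) eliminated).

{(27, 18, 2), (3, 24, 2), (3, 29, 2), (30, 18, 1), (32, 18, 2), (34, 14, 1), (34, 18, 1), (7, 24, 1), (7, 29, 1)}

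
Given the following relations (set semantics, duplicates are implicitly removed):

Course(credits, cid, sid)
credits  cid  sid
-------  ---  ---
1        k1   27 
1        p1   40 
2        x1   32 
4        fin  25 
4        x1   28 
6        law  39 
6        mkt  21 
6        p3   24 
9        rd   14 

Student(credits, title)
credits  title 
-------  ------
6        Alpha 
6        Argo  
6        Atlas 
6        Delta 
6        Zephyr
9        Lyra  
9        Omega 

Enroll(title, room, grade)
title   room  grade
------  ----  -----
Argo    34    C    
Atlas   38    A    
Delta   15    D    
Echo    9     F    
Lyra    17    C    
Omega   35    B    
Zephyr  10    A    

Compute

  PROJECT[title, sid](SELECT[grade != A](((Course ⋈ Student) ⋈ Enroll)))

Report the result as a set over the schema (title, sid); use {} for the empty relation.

{(Argo, 21), (Argo, 24), (Argo, 39), (Delta, 21), (Delta, 24), (Delta, 39), (Lyra, 14), (Omega, 14)}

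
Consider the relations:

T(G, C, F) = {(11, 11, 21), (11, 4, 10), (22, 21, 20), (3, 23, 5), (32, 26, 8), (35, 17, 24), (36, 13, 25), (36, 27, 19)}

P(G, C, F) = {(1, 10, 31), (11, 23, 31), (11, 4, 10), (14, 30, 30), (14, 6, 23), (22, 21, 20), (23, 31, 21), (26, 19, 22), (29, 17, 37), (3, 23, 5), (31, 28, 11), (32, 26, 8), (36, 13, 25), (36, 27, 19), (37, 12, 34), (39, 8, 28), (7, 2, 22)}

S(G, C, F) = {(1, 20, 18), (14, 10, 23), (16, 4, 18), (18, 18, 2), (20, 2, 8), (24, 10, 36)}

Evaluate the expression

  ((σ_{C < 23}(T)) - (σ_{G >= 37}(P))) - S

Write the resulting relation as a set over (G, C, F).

{(11, 11, 21), (11, 4, 10), (22, 21, 20), (35, 17, 24), (36, 13, 25)}

Selection C < 23: {(11, 11, 21), (11, 4, 10), (22, 21, 20), (35, 17, 24), (36, 13, 25)}
Selection G >= 37: {(37, 12, 34), (39, 8, 28)}
Difference: {(11, 11, 21), (11, 4, 10), (22, 21, 20), (35, 17, 24), (36, 13, 25)} with {(37, 12, 34), (39, 8, 28)} → {(11, 11, 21), (11, 4, 10), (22, 21, 20), (35, 17, 24), (36, 13, 25)}
Difference: {(11, 11, 21), (11, 4, 10), (22, 21, 20), (35, 17, 24), (36, 13, 25)} with {(1, 20, 18), (14, 10, 23), (16, 4, 18), (18, 18, 2), (20, 2, 8), (24, 10, 36)} → {(11, 11, 21), (11, 4, 10), (22, 21, 20), (35, 17, 24), (36, 13, 25)}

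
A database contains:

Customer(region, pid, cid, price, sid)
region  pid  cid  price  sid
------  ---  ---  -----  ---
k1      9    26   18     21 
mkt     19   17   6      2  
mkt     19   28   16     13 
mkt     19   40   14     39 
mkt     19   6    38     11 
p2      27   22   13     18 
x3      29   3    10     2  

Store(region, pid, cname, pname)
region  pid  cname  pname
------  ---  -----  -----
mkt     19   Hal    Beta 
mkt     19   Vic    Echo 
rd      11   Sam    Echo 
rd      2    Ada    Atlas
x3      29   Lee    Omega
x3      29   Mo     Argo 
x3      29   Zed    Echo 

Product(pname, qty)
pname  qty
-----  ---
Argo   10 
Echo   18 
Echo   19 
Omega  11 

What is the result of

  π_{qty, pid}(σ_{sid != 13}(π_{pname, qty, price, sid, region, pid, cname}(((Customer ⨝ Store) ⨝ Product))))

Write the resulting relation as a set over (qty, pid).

{(10, 29), (11, 29), (18, 19), (18, 29), (19, 19), (19, 29)}

Customer ⋈ Store (natural join on region, pid): {(mkt, 19, 17, 6, 2, Hal, Beta), (mkt, 19, 17, 6, 2, Vic, Echo), (mkt, 19, 28, 16, 13, Hal, Beta), (mkt, 19, 28, 16, 13, Vic, Echo), (mkt, 19, 40, 14, 39, Hal, Beta), (mkt, 19, 40, 14, 39, Vic, Echo), (mkt, 19, 6, 38, 11, Hal, Beta), (mkt, 19, 6, 38, 11, Vic, Echo), (x3, 29, 3, 10, 2, Lee, Omega), (x3, 29, 3, 10, 2, Mo, Argo), (x3, 29, 3, 10, 2, Zed, Echo)}
(Customer ⨝ Store) ⋈ Product (natural join on pname): {(mkt, 19, 17, 6, 2, Vic, Echo, 18), (mkt, 19, 17, 6, 2, Vic, Echo, 19), (mkt, 19, 28, 16, 13, Vic, Echo, 18), (mkt, 19, 28, 16, 13, Vic, Echo, 19), (mkt, 19, 40, 14, 39, Vic, Echo, 18), (mkt, 19, 40, 14, 39, Vic, Echo, 19), (mkt, 19, 6, 38, 11, Vic, Echo, 18), (mkt, 19, 6, 38, 11, Vic, Echo, 19), (x3, 29, 3, 10, 2, Lee, Omega, 11), (x3, 29, 3, 10, 2, Mo, Argo, 10), (x3, 29, 3, 10, 2, Zed, Echo, 18), (x3, 29, 3, 10, 2, Zed, Echo, 19)}
Projecting to pname, qty, price, sid, region, pid, cname: {(Argo, 10, 10, 2, x3, 29, Mo), (Echo, 18, 10, 2, x3, 29, Zed), (Echo, 18, 14, 39, mkt, 19, Vic), (Echo, 18, 16, 13, mkt, 19, Vic), (Echo, 18, 38, 11, mkt, 19, Vic), (Echo, 18, 6, 2, mkt, 19, Vic), (Echo, 19, 10, 2, x3, 29, Zed), (Echo, 19, 14, 39, mkt, 19, Vic), (Echo, 19, 16, 13, mkt, 19, Vic), (Echo, 19, 38, 11, mkt, 19, Vic), (Echo, 19, 6, 2, mkt, 19, Vic), (Omega, 11, 10, 2, x3, 29, Lee)}
Apply σ_{sid != 13}; surviving tuples: {(Argo, 10, 10, 2, x3, 29, Mo), (Echo, 18, 10, 2, x3, 29, Zed), (Echo, 18, 14, 39, mkt, 19, Vic), (Echo, 18, 38, 11, mkt, 19, Vic), (Echo, 18, 6, 2, mkt, 19, Vic), (Echo, 19, 10, 2, x3, 29, Zed), (Echo, 19, 14, 39, mkt, 19, Vic), (Echo, 19, 38, 11, mkt, 19, Vic), (Echo, 19, 6, 2, mkt, 19, Vic), (Omega, 11, 10, 2, x3, 29, Lee)}
Projecting to qty, pid (4 duplicate(s) eliminated): {(10, 29), (11, 29), (18, 19), (18, 29), (19, 19), (19, 29)}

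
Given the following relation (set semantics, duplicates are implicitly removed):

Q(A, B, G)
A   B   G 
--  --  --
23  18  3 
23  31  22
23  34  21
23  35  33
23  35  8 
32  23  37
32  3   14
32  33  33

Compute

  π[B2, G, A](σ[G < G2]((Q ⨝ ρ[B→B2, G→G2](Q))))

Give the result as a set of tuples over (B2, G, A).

{(23, 14, 32), (23, 33, 32), (31, 21, 23), (31, 3, 23), (31, 8, 23), (33, 14, 32), (34, 3, 23), (34, 8, 23), (35, 21, 23), (35, 22, 23), (35, 3, 23), (35, 8, 23)}

ρ[B→B2, G→G2]: schema becomes (A, B2, G2); tuples unchanged.
Q ⋈ ρ[B→B2, G→G2](Q) (natural join on A): {(23, 18, 3, 18, 3), (23, 18, 3, 31, 22), (23, 18, 3, 34, 21), (23, 18, 3, 35, 33), (23, 18, 3, 35, 8), (23, 31, 22, 18, 3), (23, 31, 22, 31, 22), (23, 31, 22, 34, 21), (23, 31, 22, 35, 33), (23, 31, 22, 35, 8), (23, 34, 21, 18, 3), (23, 34, 21, 31, 22), (23, 34, 21, 34, 21), (23, 34, 21, 35, 33), (23, 34, 21, 35, 8), (23, 35, 33, 18, 3), (23, 35, 33, 31, 22), (23, 35, 33, 34, 21), (23, 35, 33, 35, 33), (23, 35, 33, 35, 8), (23, 35, 8, 18, 3), (23, 35, 8, 31, 22), (23, 35, 8, 34, 21), (23, 35, 8, 35, 33), (23, 35, 8, 35, 8), (32, 23, 37, 23, 37), (32, 23, 37, 3, 14), (32, 23, 37, 33, 33), (32, 3, 14, 23, 37), (32, 3, 14, 3, 14), (32, 3, 14, 33, 33), (32, 33, 33, 23, 37), (32, 33, 33, 3, 14), (32, 33, 33, 33, 33)}
σ[G < G2]: keep tuples satisfying G < G2 → {(23, 18, 3, 31, 22), (23, 18, 3, 34, 21), (23, 18, 3, 35, 33), (23, 18, 3, 35, 8), (23, 31, 22, 35, 33), (23, 34, 21, 31, 22), (23, 34, 21, 35, 33), (23, 35, 8, 31, 22), (23, 35, 8, 34, 21), (23, 35, 8, 35, 33), (32, 3, 14, 23, 37), (32, 3, 14, 33, 33), (32, 33, 33, 23, 37)}
π_{B2, G, A} gives {(23, 14, 32), (23, 33, 32), (31, 21, 23), (31, 3, 23), (31, 8, 23), (33, 14, 32), (34, 3, 23), (34, 8, 23), (35, 21, 23), (35, 22, 23), (35, 3, 23), (35, 8, 23)} (1 duplicate(s) eliminated).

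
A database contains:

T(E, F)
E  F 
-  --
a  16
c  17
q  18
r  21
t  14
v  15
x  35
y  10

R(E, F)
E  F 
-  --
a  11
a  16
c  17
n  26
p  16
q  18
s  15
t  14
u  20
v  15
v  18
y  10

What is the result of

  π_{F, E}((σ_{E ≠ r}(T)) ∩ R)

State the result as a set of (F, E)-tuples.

Selection E ≠ r: {(a, 16), (c, 17), (q, 18), (t, 14), (v, 15), (x, 35), (y, 10)}
Taking the intersection: {(a, 16), (c, 17), (q, 18), (t, 14), (v, 15), (y, 10)}
π_{F, E} gives {(10, y), (14, t), (15, v), (16, a), (17, c), (18, q)}.

{(10, y), (14, t), (15, v), (16, a), (17, c), (18, q)}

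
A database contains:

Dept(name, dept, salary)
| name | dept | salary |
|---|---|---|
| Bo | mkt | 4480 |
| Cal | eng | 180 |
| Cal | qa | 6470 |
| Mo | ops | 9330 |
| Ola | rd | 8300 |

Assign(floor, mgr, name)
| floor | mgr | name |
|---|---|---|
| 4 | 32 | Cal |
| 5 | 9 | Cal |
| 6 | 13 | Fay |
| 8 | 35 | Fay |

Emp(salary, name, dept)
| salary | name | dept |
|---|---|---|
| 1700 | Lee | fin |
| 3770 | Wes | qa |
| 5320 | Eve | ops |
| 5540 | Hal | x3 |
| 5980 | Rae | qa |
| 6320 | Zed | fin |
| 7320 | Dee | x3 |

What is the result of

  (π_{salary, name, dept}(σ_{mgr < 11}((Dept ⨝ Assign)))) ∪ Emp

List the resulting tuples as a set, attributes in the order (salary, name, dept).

Natural join on name: {(Cal, eng, 180, 4, 32), (Cal, eng, 180, 5, 9), (Cal, qa, 6470, 4, 32), (Cal, qa, 6470, 5, 9)}
σ[mgr < 11]: keep tuples satisfying mgr < 11 → {(Cal, eng, 180, 5, 9), (Cal, qa, 6470, 5, 9)}
π_{salary, name, dept} gives {(180, Cal, eng), (6470, Cal, qa)}.
Set union of the two operands is {(1700, Lee, fin), (180, Cal, eng), (3770, Wes, qa), (5320, Eve, ops), (5540, Hal, x3), (5980, Rae, qa), (6320, Zed, fin), (6470, Cal, qa), (7320, Dee, x3)}.

{(1700, Lee, fin), (180, Cal, eng), (3770, Wes, qa), (5320, Eve, ops), (5540, Hal, x3), (5980, Rae, qa), (6320, Zed, fin), (6470, Cal, qa), (7320, Dee, x3)}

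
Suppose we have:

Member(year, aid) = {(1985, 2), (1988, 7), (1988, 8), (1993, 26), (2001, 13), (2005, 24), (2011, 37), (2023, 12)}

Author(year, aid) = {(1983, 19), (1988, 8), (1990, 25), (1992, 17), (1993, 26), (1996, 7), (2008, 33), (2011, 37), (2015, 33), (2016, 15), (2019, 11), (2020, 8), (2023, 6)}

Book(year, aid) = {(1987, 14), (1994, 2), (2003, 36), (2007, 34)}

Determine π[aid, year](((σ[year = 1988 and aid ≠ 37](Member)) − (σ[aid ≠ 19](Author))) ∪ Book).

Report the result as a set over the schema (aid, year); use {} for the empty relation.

{(14, 1987), (2, 1994), (34, 2007), (36, 2003), (7, 1988)}

σ[year = 1988 and aid ≠ 37]: keep tuples satisfying year = 1988 and aid ≠ 37 → {(1988, 7), (1988, 8)}
σ[aid ≠ 19]: keep tuples satisfying aid ≠ 19 → {(1988, 8), (1990, 25), (1992, 17), (1993, 26), (1996, 7), (2008, 33), (2011, 37), (2015, 33), (2016, 15), (2019, 11), (2020, 8), (2023, 6)}
Taking the difference: {(1988, 7)}
Taking the union: {(1987, 14), (1988, 7), (1994, 2), (2003, 36), (2007, 34)}
Projecting to aid, year: {(14, 1987), (2, 1994), (34, 2007), (36, 2003), (7, 1988)}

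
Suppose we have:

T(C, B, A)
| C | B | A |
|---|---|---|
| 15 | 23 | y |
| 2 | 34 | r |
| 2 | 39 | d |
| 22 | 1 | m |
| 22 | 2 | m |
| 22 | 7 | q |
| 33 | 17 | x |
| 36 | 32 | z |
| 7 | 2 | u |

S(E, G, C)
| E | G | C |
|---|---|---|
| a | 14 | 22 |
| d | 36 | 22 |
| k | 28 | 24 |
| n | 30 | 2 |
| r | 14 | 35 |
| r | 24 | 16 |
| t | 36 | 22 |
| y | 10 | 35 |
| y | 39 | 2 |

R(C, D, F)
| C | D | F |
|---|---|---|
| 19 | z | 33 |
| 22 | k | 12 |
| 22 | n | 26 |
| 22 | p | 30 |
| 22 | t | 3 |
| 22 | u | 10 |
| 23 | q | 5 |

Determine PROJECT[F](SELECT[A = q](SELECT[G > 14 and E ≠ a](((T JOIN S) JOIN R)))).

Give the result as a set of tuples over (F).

Natural join on C: {(2, 34, r, n, 30), (2, 34, r, y, 39), (2, 39, d, n, 30), (2, 39, d, y, 39), (22, 1, m, a, 14), (22, 1, m, d, 36), (22, 1, m, t, 36), (22, 2, m, a, 14), (22, 2, m, d, 36), (22, 2, m, t, 36), (22, 7, q, a, 14), (22, 7, q, d, 36), (22, 7, q, t, 36)}
Natural join on C: {(22, 1, m, a, 14, k, 12), (22, 1, m, a, 14, n, 26), (22, 1, m, a, 14, p, 30), (22, 1, m, a, 14, t, 3), (22, 1, m, a, 14, u, 10), (22, 1, m, d, 36, k, 12), (22, 1, m, d, 36, n, 26), (22, 1, m, d, 36, p, 30), (22, 1, m, d, 36, t, 3), (22, 1, m, d, 36, u, 10), (22, 1, m, t, 36, k, 12), (22, 1, m, t, 36, n, 26), (22, 1, m, t, 36, p, 30), (22, 1, m, t, 36, t, 3), (22, 1, m, t, 36, u, 10), (22, 2, m, a, 14, k, 12), (22, 2, m, a, 14, n, 26), (22, 2, m, a, 14, p, 30), (22, 2, m, a, 14, t, 3), (22, 2, m, a, 14, u, 10), (22, 2, m, d, 36, k, 12), (22, 2, m, d, 36, n, 26), (22, 2, m, d, 36, p, 30), (22, 2, m, d, 36, t, 3), (22, 2, m, d, 36, u, 10), (22, 2, m, t, 36, k, 12), (22, 2, m, t, 36, n, 26), (22, 2, m, t, 36, p, 30), (22, 2, m, t, 36, t, 3), (22, 2, m, t, 36, u, 10), (22, 7, q, a, 14, k, 12), (22, 7, q, a, 14, n, 26), (22, 7, q, a, 14, p, 30), (22, 7, q, a, 14, t, 3), (22, 7, q, a, 14, u, 10), (22, 7, q, d, 36, k, 12), (22, 7, q, d, 36, n, 26), (22, 7, q, d, 36, p, 30), (22, 7, q, d, 36, t, 3), (22, 7, q, d, 36, u, 10), (22, 7, q, t, 36, k, 12), (22, 7, q, t, 36, n, 26), (22, 7, q, t, 36, p, 30), (22, 7, q, t, 36, t, 3), (22, 7, q, t, 36, u, 10)}
σ[G > 14 and E ≠ a]: keep tuples satisfying G > 14 and E ≠ a → {(22, 1, m, d, 36, k, 12), (22, 1, m, d, 36, n, 26), (22, 1, m, d, 36, p, 30), (22, 1, m, d, 36, t, 3), (22, 1, m, d, 36, u, 10), (22, 1, m, t, 36, k, 12), (22, 1, m, t, 36, n, 26), (22, 1, m, t, 36, p, 30), (22, 1, m, t, 36, t, 3), (22, 1, m, t, 36, u, 10), (22, 2, m, d, 36, k, 12), (22, 2, m, d, 36, n, 26), (22, 2, m, d, 36, p, 30), (22, 2, m, d, 36, t, 3), (22, 2, m, d, 36, u, 10), (22, 2, m, t, 36, k, 12), (22, 2, m, t, 36, n, 26), (22, 2, m, t, 36, p, 30), (22, 2, m, t, 36, t, 3), (22, 2, m, t, 36, u, 10), (22, 7, q, d, 36, k, 12), (22, 7, q, d, 36, n, 26), (22, 7, q, d, 36, p, 30), (22, 7, q, d, 36, t, 3), (22, 7, q, d, 36, u, 10), (22, 7, q, t, 36, k, 12), (22, 7, q, t, 36, n, 26), (22, 7, q, t, 36, p, 30), (22, 7, q, t, 36, t, 3), (22, 7, q, t, 36, u, 10)}
σ[A = q]: keep tuples satisfying A = q → {(22, 7, q, d, 36, k, 12), (22, 7, q, d, 36, n, 26), (22, 7, q, d, 36, p, 30), (22, 7, q, d, 36, t, 3), (22, 7, q, d, 36, u, 10), (22, 7, q, t, 36, k, 12), (22, 7, q, t, 36, n, 26), (22, 7, q, t, 36, p, 30), (22, 7, q, t, 36, t, 3), (22, 7, q, t, 36, u, 10)}
π_{F} gives {10, 12, 26, 3, 30} (5 duplicate(s) eliminated).

{10, 12, 26, 3, 30}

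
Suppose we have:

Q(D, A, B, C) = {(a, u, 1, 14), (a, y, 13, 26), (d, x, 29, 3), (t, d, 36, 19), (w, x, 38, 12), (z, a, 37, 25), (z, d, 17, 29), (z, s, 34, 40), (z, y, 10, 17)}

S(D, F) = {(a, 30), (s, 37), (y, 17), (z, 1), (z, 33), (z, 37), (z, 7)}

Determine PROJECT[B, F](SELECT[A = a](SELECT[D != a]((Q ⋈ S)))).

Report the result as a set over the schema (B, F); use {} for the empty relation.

{(37, 1), (37, 33), (37, 37), (37, 7)}

Joining Q and S on D yields {(a, u, 1, 14, 30), (a, y, 13, 26, 30), (z, a, 37, 25, 1), (z, a, 37, 25, 33), (z, a, 37, 25, 37), (z, a, 37, 25, 7), (z, d, 17, 29, 1), (z, d, 17, 29, 33), (z, d, 17, 29, 37), (z, d, 17, 29, 7), (z, s, 34, 40, 1), (z, s, 34, 40, 33), (z, s, 34, 40, 37), (z, s, 34, 40, 7), (z, y, 10, 17, 1), (z, y, 10, 17, 33), (z, y, 10, 17, 37), (z, y, 10, 17, 7)}.
Selection D != a: {(z, a, 37, 25, 1), (z, a, 37, 25, 33), (z, a, 37, 25, 37), (z, a, 37, 25, 7), (z, d, 17, 29, 1), (z, d, 17, 29, 33), (z, d, 17, 29, 37), (z, d, 17, 29, 7), (z, s, 34, 40, 1), (z, s, 34, 40, 33), (z, s, 34, 40, 37), (z, s, 34, 40, 7), (z, y, 10, 17, 1), (z, y, 10, 17, 33), (z, y, 10, 17, 37), (z, y, 10, 17, 7)}
Selection A = a: {(z, a, 37, 25, 1), (z, a, 37, 25, 33), (z, a, 37, 25, 37), (z, a, 37, 25, 7)}
Keep only column(s) B, F: {(37, 1), (37, 33), (37, 37), (37, 7)}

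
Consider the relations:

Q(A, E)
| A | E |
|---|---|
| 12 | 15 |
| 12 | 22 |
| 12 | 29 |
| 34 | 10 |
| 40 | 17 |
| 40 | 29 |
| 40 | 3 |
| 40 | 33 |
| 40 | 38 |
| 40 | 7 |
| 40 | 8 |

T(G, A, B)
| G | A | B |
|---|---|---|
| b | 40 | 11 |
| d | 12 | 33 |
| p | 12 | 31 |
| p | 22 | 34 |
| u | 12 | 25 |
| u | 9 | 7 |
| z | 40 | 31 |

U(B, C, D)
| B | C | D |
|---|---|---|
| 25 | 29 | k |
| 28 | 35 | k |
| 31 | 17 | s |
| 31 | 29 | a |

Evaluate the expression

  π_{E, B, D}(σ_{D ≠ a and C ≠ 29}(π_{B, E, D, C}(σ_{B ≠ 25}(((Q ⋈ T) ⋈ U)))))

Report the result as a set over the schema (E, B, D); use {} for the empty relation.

Joining Q and T on A yields {(12, 15, d, 33), (12, 15, p, 31), (12, 15, u, 25), (12, 22, d, 33), (12, 22, p, 31), (12, 22, u, 25), (12, 29, d, 33), (12, 29, p, 31), (12, 29, u, 25), (40, 17, b, 11), (40, 17, z, 31), (40, 29, b, 11), (40, 29, z, 31), (40, 3, b, 11), (40, 3, z, 31), (40, 33, b, 11), (40, 33, z, 31), (40, 38, b, 11), (40, 38, z, 31), (40, 7, b, 11), (40, 7, z, 31), (40, 8, b, 11), (40, 8, z, 31)}.
Joining (Q ⋈ T) and U on B yields {(12, 15, p, 31, 17, s), (12, 15, p, 31, 29, a), (12, 15, u, 25, 29, k), (12, 22, p, 31, 17, s), (12, 22, p, 31, 29, a), (12, 22, u, 25, 29, k), (12, 29, p, 31, 17, s), (12, 29, p, 31, 29, a), (12, 29, u, 25, 29, k), (40, 17, z, 31, 17, s), (40, 17, z, 31, 29, a), (40, 29, z, 31, 17, s), (40, 29, z, 31, 29, a), (40, 3, z, 31, 17, s), (40, 3, z, 31, 29, a), (40, 33, z, 31, 17, s), (40, 33, z, 31, 29, a), (40, 38, z, 31, 17, s), (40, 38, z, 31, 29, a), (40, 7, z, 31, 17, s), (40, 7, z, 31, 29, a), (40, 8, z, 31, 17, s), (40, 8, z, 31, 29, a)}.
Selection B ≠ 25: {(12, 15, p, 31, 17, s), (12, 15, p, 31, 29, a), (12, 22, p, 31, 17, s), (12, 22, p, 31, 29, a), (12, 29, p, 31, 17, s), (12, 29, p, 31, 29, a), (40, 17, z, 31, 17, s), (40, 17, z, 31, 29, a), (40, 29, z, 31, 17, s), (40, 29, z, 31, 29, a), (40, 3, z, 31, 17, s), (40, 3, z, 31, 29, a), (40, 33, z, 31, 17, s), (40, 33, z, 31, 29, a), (40, 38, z, 31, 17, s), (40, 38, z, 31, 29, a), (40, 7, z, 31, 17, s), (40, 7, z, 31, 29, a), (40, 8, z, 31, 17, s), (40, 8, z, 31, 29, a)}
π_{B, E, D, C} gives {(31, 15, a, 29), (31, 15, s, 17), (31, 17, a, 29), (31, 17, s, 17), (31, 22, a, 29), (31, 22, s, 17), (31, 29, a, 29), (31, 29, s, 17), (31, 3, a, 29), (31, 3, s, 17), (31, 33, a, 29), (31, 33, s, 17), (31, 38, a, 29), (31, 38, s, 17), (31, 7, a, 29), (31, 7, s, 17), (31, 8, a, 29), (31, 8, s, 17)} (2 duplicate(s) eliminated).
Selection D ≠ a and C ≠ 29: {(31, 15, s, 17), (31, 17, s, 17), (31, 22, s, 17), (31, 29, s, 17), (31, 3, s, 17), (31, 33, s, 17), (31, 38, s, 17), (31, 7, s, 17), (31, 8, s, 17)}
π_{E, B, D} gives {(15, 31, s), (17, 31, s), (22, 31, s), (29, 31, s), (3, 31, s), (33, 31, s), (38, 31, s), (7, 31, s), (8, 31, s)}.

{(15, 31, s), (17, 31, s), (22, 31, s), (29, 31, s), (3, 31, s), (33, 31, s), (38, 31, s), (7, 31, s), (8, 31, s)}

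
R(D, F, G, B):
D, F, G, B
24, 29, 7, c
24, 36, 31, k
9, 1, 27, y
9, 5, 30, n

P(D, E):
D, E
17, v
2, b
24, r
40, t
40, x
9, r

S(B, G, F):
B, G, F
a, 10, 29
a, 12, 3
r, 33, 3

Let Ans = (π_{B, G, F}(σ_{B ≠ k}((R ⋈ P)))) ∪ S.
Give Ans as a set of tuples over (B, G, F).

R ⋈ P (natural join on D): {(24, 29, 7, c, r), (24, 36, 31, k, r), (9, 1, 27, y, r), (9, 5, 30, n, r)}
Selection B ≠ k: {(24, 29, 7, c, r), (9, 1, 27, y, r), (9, 5, 30, n, r)}
π[B, G, F]: project onto (B, G, F) → {(c, 7, 29), (n, 30, 5), (y, 27, 1)}
Taking the union: {(a, 10, 29), (a, 12, 3), (c, 7, 29), (n, 30, 5), (r, 33, 3), (y, 27, 1)}

{(a, 10, 29), (a, 12, 3), (c, 7, 29), (n, 30, 5), (r, 33, 3), (y, 27, 1)}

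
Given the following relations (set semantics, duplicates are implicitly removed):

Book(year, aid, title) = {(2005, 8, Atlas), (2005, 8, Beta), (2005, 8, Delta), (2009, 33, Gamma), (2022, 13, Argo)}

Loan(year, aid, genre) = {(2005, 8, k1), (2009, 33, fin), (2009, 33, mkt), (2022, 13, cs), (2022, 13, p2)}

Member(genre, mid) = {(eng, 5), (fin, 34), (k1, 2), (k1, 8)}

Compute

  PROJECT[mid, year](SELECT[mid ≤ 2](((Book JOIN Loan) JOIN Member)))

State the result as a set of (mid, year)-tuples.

Book ⋈ Loan (natural join on year, aid): {(2005, 8, Atlas, k1), (2005, 8, Beta, k1), (2005, 8, Delta, k1), (2009, 33, Gamma, fin), (2009, 33, Gamma, mkt), (2022, 13, Argo, cs), (2022, 13, Argo, p2)}
(Book JOIN Loan) ⋈ Member (natural join on genre): {(2005, 8, Atlas, k1, 2), (2005, 8, Atlas, k1, 8), (2005, 8, Beta, k1, 2), (2005, 8, Beta, k1, 8), (2005, 8, Delta, k1, 2), (2005, 8, Delta, k1, 8), (2009, 33, Gamma, fin, 34)}
Selection mid ≤ 2: {(2005, 8, Atlas, k1, 2), (2005, 8, Beta, k1, 2), (2005, 8, Delta, k1, 2)}
Projecting to mid, year (2 duplicate(s) eliminated): {(2, 2005)}

{(2, 2005)}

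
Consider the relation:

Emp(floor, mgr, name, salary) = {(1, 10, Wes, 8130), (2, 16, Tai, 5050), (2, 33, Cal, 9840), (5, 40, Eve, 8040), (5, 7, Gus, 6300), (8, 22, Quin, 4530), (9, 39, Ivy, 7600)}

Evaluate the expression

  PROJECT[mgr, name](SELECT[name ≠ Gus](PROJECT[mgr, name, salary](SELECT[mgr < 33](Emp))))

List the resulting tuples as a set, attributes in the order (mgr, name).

σ[mgr < 33]: keep tuples satisfying mgr < 33 → {(1, 10, Wes, 8130), (2, 16, Tai, 5050), (5, 7, Gus, 6300), (8, 22, Quin, 4530)}
Projecting to mgr, name, salary: {(10, Wes, 8130), (16, Tai, 5050), (22, Quin, 4530), (7, Gus, 6300)}
σ[name ≠ Gus]: keep tuples satisfying name ≠ Gus → {(10, Wes, 8130), (16, Tai, 5050), (22, Quin, 4530)}
Projecting to mgr, name: {(10, Wes), (16, Tai), (22, Quin)}

{(10, Wes), (16, Tai), (22, Quin)}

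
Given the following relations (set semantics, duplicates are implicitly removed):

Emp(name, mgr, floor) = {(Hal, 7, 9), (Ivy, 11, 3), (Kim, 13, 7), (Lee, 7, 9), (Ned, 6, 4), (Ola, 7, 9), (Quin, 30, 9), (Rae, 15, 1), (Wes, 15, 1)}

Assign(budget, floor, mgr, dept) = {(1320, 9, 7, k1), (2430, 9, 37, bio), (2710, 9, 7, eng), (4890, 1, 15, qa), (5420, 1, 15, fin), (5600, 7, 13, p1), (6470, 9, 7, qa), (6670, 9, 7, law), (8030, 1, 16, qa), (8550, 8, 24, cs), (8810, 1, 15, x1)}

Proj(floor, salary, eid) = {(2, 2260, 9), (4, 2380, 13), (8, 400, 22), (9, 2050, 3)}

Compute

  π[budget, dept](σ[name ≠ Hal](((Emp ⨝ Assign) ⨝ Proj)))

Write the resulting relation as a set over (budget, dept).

Emp ⋈ Assign (natural join on mgr, floor): {(Hal, 7, 9, 1320, k1), (Hal, 7, 9, 2710, eng), (Hal, 7, 9, 6470, qa), (Hal, 7, 9, 6670, law), (Kim, 13, 7, 5600, p1), (Lee, 7, 9, 1320, k1), (Lee, 7, 9, 2710, eng), (Lee, 7, 9, 6470, qa), (Lee, 7, 9, 6670, law), (Ola, 7, 9, 1320, k1), (Ola, 7, 9, 2710, eng), (Ola, 7, 9, 6470, qa), (Ola, 7, 9, 6670, law), (Rae, 15, 1, 4890, qa), (Rae, 15, 1, 5420, fin), (Rae, 15, 1, 8810, x1), (Wes, 15, 1, 4890, qa), (Wes, 15, 1, 5420, fin), (Wes, 15, 1, 8810, x1)}
(Emp ⨝ Assign) ⋈ Proj (natural join on floor): {(Hal, 7, 9, 1320, k1, 2050, 3), (Hal, 7, 9, 2710, eng, 2050, 3), (Hal, 7, 9, 6470, qa, 2050, 3), (Hal, 7, 9, 6670, law, 2050, 3), (Lee, 7, 9, 1320, k1, 2050, 3), (Lee, 7, 9, 2710, eng, 2050, 3), (Lee, 7, 9, 6470, qa, 2050, 3), (Lee, 7, 9, 6670, law, 2050, 3), (Ola, 7, 9, 1320, k1, 2050, 3), (Ola, 7, 9, 2710, eng, 2050, 3), (Ola, 7, 9, 6470, qa, 2050, 3), (Ola, 7, 9, 6670, law, 2050, 3)}
Apply σ_{name ≠ Hal}; surviving tuples: {(Lee, 7, 9, 1320, k1, 2050, 3), (Lee, 7, 9, 2710, eng, 2050, 3), (Lee, 7, 9, 6470, qa, 2050, 3), (Lee, 7, 9, 6670, law, 2050, 3), (Ola, 7, 9, 1320, k1, 2050, 3), (Ola, 7, 9, 2710, eng, 2050, 3), (Ola, 7, 9, 6470, qa, 2050, 3), (Ola, 7, 9, 6670, law, 2050, 3)}
π[budget, dept]: project onto (budget, dept) (4 duplicate(s) eliminated) → {(1320, k1), (2710, eng), (6470, qa), (6670, law)}

{(1320, k1), (2710, eng), (6470, qa), (6670, law)}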